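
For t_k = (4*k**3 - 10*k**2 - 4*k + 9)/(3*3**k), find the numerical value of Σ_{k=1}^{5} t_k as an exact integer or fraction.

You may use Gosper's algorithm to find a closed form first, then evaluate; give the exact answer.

Σ = 371/729

Compute t_(k+1)/t_k: get (4*k**3 + 2*k**2 - 12*k - 1)/(3*(4*k**3 - 10*k**2 - 4*k + 9)).
Gosper form: A/B · C(k+1)/C(k) with A=1/3, B=1, C=k**3 - 5*k**2/2 - k + 9/4.
Set up (1/3)·f(k+1) − (1)·f(k) − (k**3 - 5*k**2/2 - k + 9/4) = 0.
Degrees (0,0,3) ⇒ d ≤ 3.
Coefficient equations give f(k) = -3*(2*k**3 - 2*k**2 - k + 4)/4.
Get s_k = R·t_k = (-2*k**3 + 2*k**2 + k - 4)/3**k with R(k) = B(k−1)f(k)/C(k) = -3*(2*k**3 - 2*k**2 - k + 4)/(4*k**3 - 10*k**2 - 4*k + 9).
s_(k+1) − s_k = (4*k**3 - 10*k**2 - 4*k + 9)/(3*3**k) = t_k.
Sum = s_(6) − s_(1); s_(6) = -358/729, s_(1) = -1 ⇒ 371/729.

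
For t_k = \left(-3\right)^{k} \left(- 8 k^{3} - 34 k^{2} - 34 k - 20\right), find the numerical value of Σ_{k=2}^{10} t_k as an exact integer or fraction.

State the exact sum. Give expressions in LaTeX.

Σ = -553761792

Step 1: r(k) = 3*(-4*k**3 - 29*k**2 - 63*k - 48)/(4*k**3 + 17*k**2 + 17*k + 10).
Factor: A=-3; B=1; C=k**3 + 17*k**2/4 + 17*k/4 + 5/2.
f must satisfy (-3)·f(k+1) − (1)·f(k) = k**3 + 17*k**2/4 + 17*k/4 + 5/2.
From deg A=0, deg B=0, deg C=3: d=3.
Coefficient equations give f(k) = -(k**3 + 2*k**2 - k + 1)/4.
So s_k = (B(k−1)f/C)·t_k = (-(k**3 + 2*k**2 - k + 1)/(4*k**3 + 17*k**2 + 17*k + 10))·t_k = 2*(-3)**k*(k**3 + 2*k**2 - k + 1).
Check: Δs_k = (-3)**k*(-8*k**3 - 34*k**2 - 34*k - 20). ✓
Telescoping: Σ = s_(11) − s_(2) = -553761522 − (270) = -553761792.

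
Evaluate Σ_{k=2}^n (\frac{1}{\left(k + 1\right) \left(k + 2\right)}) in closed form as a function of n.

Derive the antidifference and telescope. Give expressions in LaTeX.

r(k) = (k + 1)/(k + 3) after simplifying.
Factor: A=k + 1; B=k + 3; C=1.
Solve (k + 1)·f(k+1) − (k + 2)·f(k) = 1.
Bound: deg f ≤ 1.
Solve for f: f(k) = k (degree 1 ≤ 1).
Certificate R = B(k−1)f/C = k*(k + 2) gives s_k = k/(k + 1).
Check: Δs_k = 1/(k**2 + 3*k + 2). ✓
Evaluate: s_(n+1) = (n + 1)/(n + 2); subtract s_(2) = 2/3 ⇒ S(n) = (n - 1)/(3*(n + 2)).

S(n) = \frac{n - 1}{3 \left(n + 2\right)}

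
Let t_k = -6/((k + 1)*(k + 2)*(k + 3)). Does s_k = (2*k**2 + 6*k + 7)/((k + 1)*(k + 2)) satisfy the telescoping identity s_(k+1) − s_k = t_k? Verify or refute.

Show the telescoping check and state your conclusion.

s_(k+1) = (6*k + 2*(k + 1)**2 + 13)/((k + 2)*(k + 3))
s_(k+1) − s_k = -6/(k**3 + 6*k**2 + 11*k + 6)
(s_(k+1) − s_k) − t_k = 0

valid (s_(k+1) − s_k reduces to t_k)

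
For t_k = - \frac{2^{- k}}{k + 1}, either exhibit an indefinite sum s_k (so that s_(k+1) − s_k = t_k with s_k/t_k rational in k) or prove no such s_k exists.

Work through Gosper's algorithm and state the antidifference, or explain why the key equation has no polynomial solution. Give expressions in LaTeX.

none (Gosper's algorithm certifies no s_k)

r(k) = (k + 1)/(2*(k + 2)) after simplifying.
Factor: A=k/2 + 1/2; B=k + 2; C=1.
Solve (k/2 + 1/2)·f(k+1) − (k + 1)·f(k) = 1.
deg f ≤ -1 (via 1,1,0).
Negative degree bound (-1): no f exists, t_k not Gosper-summable.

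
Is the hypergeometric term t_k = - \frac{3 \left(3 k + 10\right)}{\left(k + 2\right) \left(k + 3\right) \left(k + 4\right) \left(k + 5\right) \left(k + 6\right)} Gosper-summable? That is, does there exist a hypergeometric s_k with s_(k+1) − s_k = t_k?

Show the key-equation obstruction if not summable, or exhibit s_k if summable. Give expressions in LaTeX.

Step 1: r(k) = (k + 2)*(3*k + 13)/((k + 7)*(3*k + 10)).
Normal form (A,B,C) = (k + 2, k + 7, k + 10/3).
Solve (k + 2)·f(k+1) − (k + 6)·f(k) = k + 10/3.
d = 4 from the (1,1,1) case.
A polynomial solution: f(k) = k*(k + 3)*(k**2 + 11*k + 38)/120.
Then R = B(k−1)f/C = k*(k + 3)*(k + 6)*(k**2 + 11*k + 38)/(40*(3*k + 10)), so s_k = R(k)·t_k = 3*k*(-k**2 - 11*k - 38)/(40*(k**3 + 11*k**2 + 38*k + 40)).
Verify: 3*(-3*k - 10)/(k**5 + 20*k**4 + 155*k**3 + 580*k**2 + 1044*k + 720) matches t_k.

Yes. s_k = \frac{3 k \left(- k^{2} - 11 k - 38\right)}{40 \left(k^{3} + 11 k^{2} + 38 k + 40\right)}.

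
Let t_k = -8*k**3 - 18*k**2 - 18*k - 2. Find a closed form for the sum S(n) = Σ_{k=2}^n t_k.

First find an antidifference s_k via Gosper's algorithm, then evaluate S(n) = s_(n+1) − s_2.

The ratio is (4*k**3 + 21*k**2 + 39*k + 23)/(4*k**3 + 9*k**2 + 9*k + 1).
So A=1 and B=1, with C=k**3 + 9*k**2/4 + 9*k/4 + 1/4.
f must satisfy (1)·f(k+1) − (1)·f(k) = k**3 + 9*k**2/4 + 9*k/4 + 1/4.
Degrees (0,0,3) ⇒ d ≤ 4.
Match coefficients ⇒ f(k) = k*(k**3 + k**2 + k - 2)/4.
Certificate R = B(k−1)f/C = k*(k**3 + k**2 + k - 2)/(4*k**3 + 9*k**2 + 9*k + 1) gives s_k = 2*k*(-k**3 - k**2 - k + 2).
s_(k+1) − s_k = -8*k**3 - 18*k**2 - 18*k - 2 = t_k.
Telescope: S(n) = s_(n+1) − s_(2) = -2*n**4 - 10*n**3 - 20*n**2 - 14*n - 2 − (-48) = -2*n**4 - 10*n**3 - 20*n**2 - 14*n + 46.

S(n) = -2*n**4 - 10*n**3 - 20*n**2 - 14*n + 46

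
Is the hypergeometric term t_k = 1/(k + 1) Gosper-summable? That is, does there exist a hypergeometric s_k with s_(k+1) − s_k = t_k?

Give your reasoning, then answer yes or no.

Compute t_(k+1)/t_k: get (k + 1)/(k + 2).
Take A(k)=k + 1, B(k)=k + 2, C(k)=1.
f must satisfy (k + 1)·f(k+1) − (k + 1)·f(k) = 1.
Degrees (1,1,0) ⇒ d ≤ 0.
f = c0 ⇒ A·f(k+1) − B(k−1)·f(k) − C = -1. The system {-1 = 0} is inconsistent; no antidifference.

No — the linear system for f has no solution.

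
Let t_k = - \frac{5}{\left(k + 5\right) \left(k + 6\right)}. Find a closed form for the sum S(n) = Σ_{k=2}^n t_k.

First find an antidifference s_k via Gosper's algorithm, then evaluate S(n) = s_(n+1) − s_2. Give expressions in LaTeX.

Compute t_(k+1)/t_k: get (k + 5)/(k + 7).
Normal form (A,B,C) = (k + 5, k + 7, 1).
f must satisfy (k + 5)·f(k+1) − (k + 6)·f(k) = 1.
Degrees (1,1,0) ⇒ d ≤ 1.
Solve for f: f(k) = k/5 (degree 1 ≤ 1).
R(k) = B(k−1)·f(k)/C(k) = k*(k + 6)/5; s_k = R·t_k = -k/(k + 5).
Check: Δs_k = -5/(k**2 + 11*k + 30). ✓
Σ_(k=2)^n t_k = s_(n+1) − s_(2) = ((-n - 1)/(n + 6)) − (-2/7), i.e. 5*(1 - n)/(7*(n + 6)).

S(n) = \frac{5 \left(1 - n\right)}{7 \left(n + 6\right)}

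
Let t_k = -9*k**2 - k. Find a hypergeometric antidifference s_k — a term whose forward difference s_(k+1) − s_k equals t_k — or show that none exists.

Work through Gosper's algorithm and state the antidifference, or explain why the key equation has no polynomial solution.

Compute t_(k+1)/t_k: get (k + 9*(k + 1)**2 + 1)/(k*(9*k + 1)).
Take A(k)=1, B(k)=1, C(k)=k**2 + k/9.
f must satisfy (1)·f(k+1) − (1)·f(k) = k**2 + k/9.
Degrees (0,0,2) ⇒ d ≤ 3.
Match coefficients ⇒ f(k) = k*(k - 1)*(3*k - 1)/9.
R(k) = B(k−1)·f(k)/C(k) = (k - 1)*(3*k - 1)/(9*k + 1); s_k = R·t_k = k*(-3*k**2 + 4*k - 1).
Check: Δs_k = k*(-9*k - 1). ✓

s_k = k*(-3*k**2 + 4*k - 1)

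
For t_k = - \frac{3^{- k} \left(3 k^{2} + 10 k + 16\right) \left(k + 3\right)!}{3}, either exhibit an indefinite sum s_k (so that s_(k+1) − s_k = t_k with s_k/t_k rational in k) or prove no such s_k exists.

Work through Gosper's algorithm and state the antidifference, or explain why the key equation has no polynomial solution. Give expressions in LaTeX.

t_(k+1)/t_k = (k + 4)*(10*k + 3*(k + 1)**2 + 26)/(3*(3*k**2 + 10*k + 16)).
Normal form (A,B,C) = (k/3 + 4/3, 1, k**2 + 10*k/3 + 16/3).
Need (k/3 + 4/3)·f(k+1) − (1)·f(k) = k**2 + 10*k/3 + 16/3.
deg f ≤ 1 (via 1,0,2).
A polynomial solution: f(k) = 3*k + 4.
Certificate R = B(k−1)f/C = 3*(3*k + 4)/(3*k**2 + 10*k + 16) gives s_k = -(3*k + 4)*factorial(k + 3)/3**k.
s_(k+1) − s_k = -(3*k**2 + 10*k + 16)*factorial(k + 3)/(3*3**k) = t_k.

s_k = - 3^{- k} \left(3 k + 4\right) \left(k + 3\right)!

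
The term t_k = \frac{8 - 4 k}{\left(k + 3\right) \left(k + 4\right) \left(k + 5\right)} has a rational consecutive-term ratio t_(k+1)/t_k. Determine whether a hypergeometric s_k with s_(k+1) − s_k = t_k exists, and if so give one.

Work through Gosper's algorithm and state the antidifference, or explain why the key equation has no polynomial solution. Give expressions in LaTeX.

Step 1: r(k) = (k - 1)*(k + 3)/((k - 2)*(k + 6)).
Factor: A=k + 3; B=k + 6; C=k - 2.
Solve (k + 3)·f(k+1) − (k + 5)·f(k) = k - 2.
From deg A=1, deg B=1, deg C=1: d=2.
A polynomial solution: f(k) = k*(k - 17)/24.
R(k) = B(k−1)·f(k)/C(k) = k*(k - 17)*(k + 5)/(24*(k - 2)); s_k = R·t_k = -k*(k - 17)/(6*(k + 3)*(k + 4)).
Verify: 4*(2 - k)/(k**3 + 12*k**2 + 47*k + 60) matches t_k.

s_k = - \frac{k \left(k - 17\right)}{6 \left(k + 3\right) \left(k + 4\right)}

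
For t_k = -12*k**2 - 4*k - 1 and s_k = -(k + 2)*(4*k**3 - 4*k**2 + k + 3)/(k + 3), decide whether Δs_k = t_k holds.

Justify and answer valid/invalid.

s_(k+1) = -(k + 3)*(k + 4*(k + 1)**3 - 4*(k + 1)**2 + 4)/(k + 4)
s_(k+1) − s_k = (-12*k**4 - 80*k**3 - 129*k**2 - 43*k - 12)/(k**2 + 7*k + 12)
(s_(k+1) − s_k) − t_k = 4*k*(2*k**2 + 11*k + 3)/(k**2 + 7*k + 12)

Invalid: residual 4*k*(2*k**2 + 11*k + 3)/(k**2 + 7*k + 12) ≠ 0.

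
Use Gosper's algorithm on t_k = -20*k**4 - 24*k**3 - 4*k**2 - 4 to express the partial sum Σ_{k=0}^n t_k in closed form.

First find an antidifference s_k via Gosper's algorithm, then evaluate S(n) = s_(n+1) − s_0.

The ratio is (5*(k + 1)**4 + 6*(k + 1)**3 + (k + 1)**2 + 1)/(5*k**4 + 6*k**3 + k**2 + 1).
Factor: A=1; B=1; C=k**4 + 6*k**3/5 + k**2/5 + 1/5.
Set up (1)·f(k+1) − (1)·f(k) − (k**4 + 6*k**3/5 + k**2/5 + 1/5) = 0.
Degrees (0,0,4) ⇒ d ≤ 5.
Coefficient equations give f(k) = k*(k**4 - k**3 - k**2 + k + 1)/5.
Get s_k = R·t_k = 4*k*(-k**4 + k**3 + k**2 - k - 1) with R(k) = B(k−1)f(k)/C(k) = k*(k**4 - k**3 - k**2 + k + 1)/(5*k**4 + 6*k**3 + k**2 + 1).
Δs = -20*k**4 - 24*k**3 - 4*k**2 - 4, as required.
s_(n+1) = -4*n**5 - 16*n**4 - 20*n**3 - 8*n**2 - 4*n - 4 and s_(0) = 0, so S(n) = -4*n**5 - 16*n**4 - 20*n**3 - 8*n**2 - 4*n - 4.

S(n) = -4*n**5 - 16*n**4 - 20*n**3 - 8*n**2 - 4*n - 4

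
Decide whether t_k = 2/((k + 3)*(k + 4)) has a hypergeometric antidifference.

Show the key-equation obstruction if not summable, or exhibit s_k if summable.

Compute t_(k+1)/t_k: get (k + 3)/(k + 5).
A = k + 3, B = k + 5, C = 1.
Solve (k + 3)·f(k+1) − (k + 4)·f(k) = 1.
d = 1 from the (1,1,0) case.
Match coefficients ⇒ f(k) = k/3.
Get s_k = R·t_k = 2*k/(3*(k + 3)) with R(k) = B(k−1)f(k)/C(k) = k*(k + 4)/3.
Verify: 2/(k**2 + 7*k + 12) matches t_k.

Yes. s_k = 2*k/(3*(k + 3)).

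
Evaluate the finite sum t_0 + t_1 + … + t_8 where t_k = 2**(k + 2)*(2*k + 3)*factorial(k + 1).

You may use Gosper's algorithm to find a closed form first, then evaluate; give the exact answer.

Step 1: r(k) = 2*(k + 2)*(2*k + 5)/(2*k + 3).
So A=2*k + 4 and B=1, with C=k + 3/2.
Solve (2*k + 4)·f(k+1) − (1)·f(k) = k + 3/2.
d = 0 from the (1,0,1) case.
Coefficient equations give f(k) = 1/2.
Get s_k = R·t_k = 2**(k + 2)*factorial(k + 1) with R(k) = B(k−1)f(k)/C(k) = 1/(2*k + 3).
Check: Δs_k = 2**(k + 2)*(2*k + 3)*factorial(k + 1). ✓
Sum = s_(9) − s_(0); s_(9) = 7431782400, s_(0) = 4 ⇒ 7431782396.

Σ = 7431782396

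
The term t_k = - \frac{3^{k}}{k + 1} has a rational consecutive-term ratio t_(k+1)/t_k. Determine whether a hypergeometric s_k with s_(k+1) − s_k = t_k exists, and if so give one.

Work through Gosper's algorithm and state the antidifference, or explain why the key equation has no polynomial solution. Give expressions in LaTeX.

no hypergeometric antidifference exists

r(k) = 3*(k + 1)/(k + 2) after simplifying.
A = 3*k + 3, B = k + 2, C = 1.
Key eq: (3*k + 3)·f(k+1) = (k + 1)·f(k) + (1).
Degrees (1,1,0) ⇒ d ≤ -1.
Negative degree bound (-1): no f exists, t_k not Gosper-summable.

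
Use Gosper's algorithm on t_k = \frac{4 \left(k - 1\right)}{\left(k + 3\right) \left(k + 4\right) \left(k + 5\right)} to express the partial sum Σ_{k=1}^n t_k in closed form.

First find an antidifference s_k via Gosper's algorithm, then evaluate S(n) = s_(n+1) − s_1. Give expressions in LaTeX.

r(k) = k*(k + 3)/((k - 1)*(k + 6)) after simplifying.
Gosper form: A/B · C(k+1)/C(k) with A=k + 3, B=k + 6, C=k - 1.
Solve (k + 3)·f(k+1) − (k + 5)·f(k) = k - 1.
d = 2 from the (1,1,1) case.
Solving with deg f ≤ 2: f(k) = k*(k - 5)/12.
Get s_k = R·t_k = k*(k - 5)/(3*(k + 3)*(k + 4)) with R(k) = B(k−1)f(k)/C(k) = k*(k - 5)*(k + 5)/(12*(k - 1)).
Verify: 4*(k - 1)/(k**3 + 12*k**2 + 47*k + 60) matches t_k.
Telescope: S(n) = s_(n+1) − s_(1) = (n**2 - 3*n - 4)/(3*(n**2 + 9*n + 20)) − (-1/15) = 2*n*(n - 1)/(5*(n**2 + 9*n + 20)).

S(n) = \frac{2 n \left(n - 1\right)}{5 \left(n^{2} + 9 n + 20\right)}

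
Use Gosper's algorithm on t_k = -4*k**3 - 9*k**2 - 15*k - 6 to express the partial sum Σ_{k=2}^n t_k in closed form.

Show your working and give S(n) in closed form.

S(n) = -n**4 - 5*n**3 - 13*n**2 - 15*n + 34

r(k) = (4*k**3 + 21*k**2 + 45*k + 34)/(4*k**3 + 9*k**2 + 15*k + 6) after simplifying.
A = 1, B = 1, C = k**3 + 9*k**2/4 + 15*k/4 + 3/2.
Solve (1)·f(k+1) − (1)·f(k) = k**3 + 9*k**2/4 + 15*k/4 + 3/2.
From deg A=0, deg B=0, deg C=3: d=4.
Solving with deg f ≤ 4: f(k) = k**2*(k**2 + k + 4)/4.
Certificate R = B(k−1)f/C = k**2*(k**2 + k + 4)/(4*k**3 + 9*k**2 + 15*k + 6) gives s_k = k**2*(-k**2 - k - 4).
Δs = -4*k**3 - 9*k**2 - 15*k - 6, as required.
s_(n+1) = -n**4 - 5*n**3 - 13*n**2 - 15*n - 6 and s_(2) = -40, so S(n) = -n**4 - 5*n**3 - 13*n**2 - 15*n + 34.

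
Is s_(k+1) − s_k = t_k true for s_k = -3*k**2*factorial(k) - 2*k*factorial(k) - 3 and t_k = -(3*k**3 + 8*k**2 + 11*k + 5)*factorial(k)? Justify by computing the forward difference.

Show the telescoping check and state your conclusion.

valid; difference matches t_k

s_(k+1) = -3*k**3*factorial(k) - 11*k**2*factorial(k) - 13*k*factorial(k) - 5*factorial(k) - 3
s_(k+1) − s_k = -(3*k**3 + 8*k**2 + 11*k + 5)*factorial(k)
(s_(k+1) − s_k) − t_k = 0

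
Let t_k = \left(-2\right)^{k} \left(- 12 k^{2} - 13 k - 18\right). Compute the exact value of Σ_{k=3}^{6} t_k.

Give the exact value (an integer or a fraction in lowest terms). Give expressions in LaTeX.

Σ = -24408

Step 1: r(k) = 2*(-12*k**2 - 37*k - 43)/(12*k**2 + 13*k + 18).
A = -2, B = 1, C = k**2 + 13*k/12 + 3/2.
Set up (-2)·f(k+1) − (1)·f(k) − (k**2 + 13*k/12 + 3/2) = 0.
Degrees (0,0,2) ⇒ d ≤ 2.
Solving with deg f ≤ 2: f(k) = -(4*k**2 - k + 4)/12.
So s_k = (B(k−1)f/C)·t_k = (-(4*k**2 - k + 4)/(12*k**2 + 13*k + 18))·t_k = (-2)**k*(4*k**2 - k + 4).
Check: Δs_k = (-2)**k*(-12*k**2 - 13*k - 18). ✓
Telescoping: Σ = s_(7) − s_(3) = -24704 − (-296) = -24408.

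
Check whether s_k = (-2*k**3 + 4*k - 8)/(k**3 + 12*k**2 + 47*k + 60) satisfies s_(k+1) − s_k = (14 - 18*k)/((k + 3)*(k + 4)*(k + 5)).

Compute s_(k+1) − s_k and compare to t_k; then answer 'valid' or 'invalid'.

Invalid: residual 6*(-k**2 + 11*k - 9)/(k**4 + 18*k**3 + 119*k**2 + 342*k + 360) ≠ 0.

s_(k+1) = 2*(2*k - (k + 1)**3 - 2)/(47*k + (k + 1)**3 + 12*(k + 1)**2 + 107)
s_(k+1) − s_k = 2*(-12*k**2 - 14*k + 15)/(k**4 + 18*k**3 + 119*k**2 + 342*k + 360)
(s_(k+1) − s_k) − t_k = 6*(-k**2 + 11*k - 9)/(k**4 + 18*k**3 + 119*k**2 + 342*k + 360)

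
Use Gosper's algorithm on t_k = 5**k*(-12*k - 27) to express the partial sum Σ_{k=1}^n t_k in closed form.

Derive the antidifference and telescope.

S(n) = -15*5**n*n - 30*5**n + 30

r(k) = 5*(4*k + 13)/(4*k + 9) after simplifying.
Factor: A=5; B=1; C=k + 9/4.
Need (5)·f(k+1) − (1)·f(k) = k + 9/4.
Bound: deg f ≤ 1.
Solving with deg f ≤ 1: f(k) = (k + 1)/4.
Certificate R = B(k−1)f/C = (k + 1)/(4*k + 9) gives s_k = -3*5**k*(k + 1).
Δs = 5**k*(-12*k - 27), as required.
Σ_(k=1)^n t_k = s_(n+1) − s_(1) = (15*5**n*(-n - 2)) − (-30), i.e. -15*5**n*n - 30*5**n + 30.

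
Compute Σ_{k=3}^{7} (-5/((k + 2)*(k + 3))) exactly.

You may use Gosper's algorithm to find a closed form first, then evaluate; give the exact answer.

Step 1: r(k) = (k + 2)/(k + 4).
Factor: A=k + 2; B=k + 4; C=1.
f must satisfy (k + 2)·f(k+1) − (k + 3)·f(k) = 1.
Bound: deg f ≤ 1.
Coefficient equations give f(k) = k/2.
Then R = B(k−1)f/C = k*(k + 3)/2, so s_k = R(k)·t_k = -5*k/(2*k + 4).
Check: Δs_k = -5/(k**2 + 5*k + 6). ✓
Telescoping: Σ = s_(8) − s_(3) = -2 − (-3/2) = -1/2.

Σ = -1/2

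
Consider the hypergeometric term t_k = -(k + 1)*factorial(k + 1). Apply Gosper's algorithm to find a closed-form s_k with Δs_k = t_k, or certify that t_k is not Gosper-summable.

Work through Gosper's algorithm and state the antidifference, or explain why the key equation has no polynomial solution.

s_k = -factorial(k + 1)

The ratio is (k + 2)**2/(k + 1).
So A=k + 2 and B=1, with C=k + 1.
f must satisfy (k + 2)·f(k+1) − (1)·f(k) = k + 1.
Bound: deg f ≤ 0.
Coefficient equations give f(k) = 1.
Get s_k = R·t_k = -factorial(k + 1) with R(k) = B(k−1)f(k)/C(k) = 1/(k + 1).
Verify: -(k + 1)*factorial(k + 1) matches t_k.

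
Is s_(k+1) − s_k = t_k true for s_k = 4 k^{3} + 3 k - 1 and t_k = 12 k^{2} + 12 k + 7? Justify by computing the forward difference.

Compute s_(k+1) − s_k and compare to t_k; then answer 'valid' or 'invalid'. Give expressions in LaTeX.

s_(k+1) = 3*k + 4*(k + 1)**3 + 2
s_(k+1) − s_k = 12*k**2 + 12*k + 7
(s_(k+1) − s_k) − t_k = 0

valid (s_(k+1) − s_k reduces to t_k)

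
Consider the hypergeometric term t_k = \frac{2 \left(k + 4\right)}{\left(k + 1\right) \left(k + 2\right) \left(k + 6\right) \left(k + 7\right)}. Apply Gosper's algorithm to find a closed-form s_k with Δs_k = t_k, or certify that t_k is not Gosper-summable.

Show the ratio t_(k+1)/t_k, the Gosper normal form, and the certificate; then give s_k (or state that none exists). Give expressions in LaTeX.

s_k = \frac{k \left(k + 7\right)}{6 \left(k^{2} + 7 k + 6\right)}

t_(k+1)/t_k = (k + 1)*(k + 5)*(k + 6)/((k + 3)*(k + 4)*(k + 8)).
Factor: A=k + 1; B=k + 8; C=k**4 + 16*k**3 + 95*k**2 + 248*k + 240.
Set up (k + 1)·f(k+1) − (k + 7)·f(k) − (k**4 + 16*k**3 + 95*k**2 + 248*k + 240) = 0.
Bound: deg f ≤ 6.
Match coefficients ⇒ f(k) = k*(k + 2)*(k + 3)*(k + 4)*(k + 5)*(k + 7)/12.
Certificate R = B(k−1)f/C = k*(k + 2)*(k + 7)**2/(12*(k + 4)) gives s_k = k*(k + 7)/(6*(k**2 + 7*k + 6)).
s_(k+1) − s_k = 2*(k + 4)/(k**4 + 16*k**3 + 83*k**2 + 152*k + 84) = t_k.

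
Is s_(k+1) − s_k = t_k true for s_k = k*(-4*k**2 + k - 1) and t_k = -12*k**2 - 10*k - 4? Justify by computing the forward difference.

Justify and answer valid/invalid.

valid; difference matches t_k

s_(k+1) = (k + 1)*(k - 4*(k + 1)**2)
s_(k+1) − s_k = -12*k**2 - 10*k - 4
(s_(k+1) − s_k) − t_k = 0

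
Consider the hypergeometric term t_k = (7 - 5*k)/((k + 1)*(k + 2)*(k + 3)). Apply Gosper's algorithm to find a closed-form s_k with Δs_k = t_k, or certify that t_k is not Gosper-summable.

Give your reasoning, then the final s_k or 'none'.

s_k = k*(k + 13)/(2*(k + 1)*(k + 2))

Step 1: r(k) = (k + 1)*(5*k - 2)/((k + 4)*(5*k - 7)).
Factor: A=k + 1; B=k + 4; C=k - 7/5.
Set up (k + 1)·f(k+1) − (k + 3)·f(k) − (k - 7/5) = 0.
Degrees (1,1,1) ⇒ d ≤ 2.
Coefficient equations give f(k) = -k*(k + 13)/10.
Then R = B(k−1)f/C = -k*(k + 3)*(k + 13)/(2*(5*k - 7)), so s_k = R(k)·t_k = k*(k + 13)/(2*(k + 1)*(k + 2)).
s_(k+1) − s_k = (7 - 5*k)/(k**3 + 6*k**2 + 11*k + 6) = t_k.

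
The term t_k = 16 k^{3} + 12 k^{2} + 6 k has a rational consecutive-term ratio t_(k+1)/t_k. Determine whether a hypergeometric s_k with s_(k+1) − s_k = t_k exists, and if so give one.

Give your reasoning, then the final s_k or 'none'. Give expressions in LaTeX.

s_k = k \left(4 k^{3} - 4 k^{2} + k - 1\right)

Step 1: r(k) = (8*k**3 + 30*k**2 + 39*k + 17)/(k*(8*k**2 + 6*k + 3)).
So A=1 and B=1, with C=k**3 + 3*k**2/4 + 3*k/8.
Need (1)·f(k+1) − (1)·f(k) = k**3 + 3*k**2/4 + 3*k/8.
Bound: deg f ≤ 4.
Solve for f: f(k) = k*(k - 1)*(4*k**2 + 1)/16 (degree 4 ≤ 4).
R(k) = B(k−1)·f(k)/C(k) = (k - 1)*(4*k**2 + 1)/(2*(8*k**2 + 6*k + 3)); s_k = R·t_k = k*(4*k**3 - 4*k**2 + k - 1).
Check: Δs_k = 2*k*(8*k**2 + 6*k + 3). ✓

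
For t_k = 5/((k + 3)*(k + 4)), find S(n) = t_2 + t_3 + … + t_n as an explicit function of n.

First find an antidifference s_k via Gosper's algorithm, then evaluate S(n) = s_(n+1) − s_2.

The ratio is (k + 3)/(k + 5).
Gosper form: A/B · C(k+1)/C(k) with A=k + 3, B=k + 5, C=1.
Key eq: (k + 3)·f(k+1) = (k + 4)·f(k) + (1).
Degrees (1,1,0) ⇒ d ≤ 1.
A polynomial solution: f(k) = k/3.
So s_k = (B(k−1)f/C)·t_k = (k*(k + 4)/3)·t_k = 5*k/(3*(k + 3)).
Δs = 5/(k**2 + 7*k + 12), as required.
s_(n+1) = 5*(n + 1)/(3*(n + 4)) and s_(2) = 2/3, so S(n) = (n - 1)/(n + 4).

S(n) = (n - 1)/(n + 4)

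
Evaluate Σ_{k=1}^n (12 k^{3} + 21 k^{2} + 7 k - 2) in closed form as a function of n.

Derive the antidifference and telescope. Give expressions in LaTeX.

S(n) = n \left(3 n^{3} + 13 n^{2} + 17 n + 5\right)

Ratio r(k) = (12*k**3 + 57*k**2 + 85*k + 38)/(12*k**3 + 21*k**2 + 7*k - 2).
So A=1 and B=1, with C=k**3 + 7*k**2/4 + 7*k/12 - 1/6.
Set up (1)·f(k+1) − (1)·f(k) − (k**3 + 7*k**2/4 + 7*k/12 - 1/6) = 0.
From deg A=0, deg B=0, deg C=3: d=4.
Solve for f: f(k) = k*(k + 1)*(3*k**2 - 2*k - 2)/12 (degree 4 ≤ 4).
Then R = B(k−1)f/C = k*(3*k**2 - 2*k - 2)/(12*k**2 + 9*k - 2), so s_k = R(k)·t_k = k*(3*k**3 + k**2 - 4*k - 2).
s_(k+1) − s_k = 12*k**3 + 21*k**2 + 7*k - 2 = t_k.
s_(n+1) = 3*n**4 + 13*n**3 + 17*n**2 + 5*n - 2 and s_(1) = -2, so S(n) = n*(3*n**3 + 13*n**2 + 17*n + 5).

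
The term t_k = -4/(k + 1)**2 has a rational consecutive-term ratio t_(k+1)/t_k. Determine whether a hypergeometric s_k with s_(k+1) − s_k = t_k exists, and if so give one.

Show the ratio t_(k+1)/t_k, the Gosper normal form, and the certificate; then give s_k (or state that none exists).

r(k) = (k + 1)**2/(k + 2)**2 after simplifying.
So A=k**2 + 2*k + 1 and B=k**2 + 4*k + 4, with C=1.
Set up (k**2 + 2*k + 1)·f(k+1) − (k**2 + 2*k + 1)·f(k) − (1) = 0.
deg f ≤ 0 (via 2,2,0).
Generic f = c0 gives residual -1; -1 = 0 cannot hold, so t_k is not Gosper-summable.

not Gosper-summable; s_k does not exist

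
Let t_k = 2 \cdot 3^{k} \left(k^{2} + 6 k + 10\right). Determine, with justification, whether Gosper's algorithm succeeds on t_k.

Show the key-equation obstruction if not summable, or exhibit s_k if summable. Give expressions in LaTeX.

t_(k+1)/t_k = 3*(k**2 + 8*k + 17)/(k**2 + 6*k + 10).
Factor: A=3; B=1; C=k**2 + 6*k + 10.
Solve (3)·f(k+1) − (1)·f(k) = k**2 + 6*k + 10.
d = 2 from the (0,0,2) case.
Solving with deg f ≤ 2: f(k) = (k**2 + 3*k + 4)/2.
Certificate R = B(k−1)f/C = (k**2 + 3*k + 4)/(2*(k**2 + 6*k + 10)) gives s_k = 3**k*(k**2 + 3*k + 4).
Check: Δs_k = 2*3**k*(k**2 + 6*k + 10). ✓

Yes. s_k = 3^{k} \left(k^{2} + 3 k + 4\right).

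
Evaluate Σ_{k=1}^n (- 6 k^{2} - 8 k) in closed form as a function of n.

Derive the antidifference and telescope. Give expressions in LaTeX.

S(n) = n \left(- 2 n^{2} - 7 n - 5\right)

The ratio is (3*k**2 + 10*k + 7)/(k*(3*k + 4)).
Gosper form: A/B · C(k+1)/C(k) with A=1, B=1, C=k**2 + 4*k/3.
Need (1)·f(k+1) − (1)·f(k) = k**2 + 4*k/3.
Degrees (0,0,2) ⇒ d ≤ 3.
Solving with deg f ≤ 3: f(k) = k*(k - 1)*(2*k + 3)/6.
Then R = B(k−1)f/C = (k - 1)*(2*k + 3)/(2*(3*k + 4)), so s_k = R(k)·t_k = k*(-2*k**2 - k + 3).
Δs = 2*k*(-3*k - 4), as required.
s_(n+1) = n*(-2*n**2 - 7*n - 5) and s_(1) = 0, so S(n) = n*(-2*n**2 - 7*n - 5).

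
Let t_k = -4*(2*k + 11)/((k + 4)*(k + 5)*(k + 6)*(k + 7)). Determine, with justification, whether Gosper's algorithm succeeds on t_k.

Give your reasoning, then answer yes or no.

Ratio r(k) = (k + 4)*(2*k + 13)/((k + 8)*(2*k + 11)).
Normal form (A,B,C) = (k + 4, k + 8, k + 11/2).
Solve (k + 4)·f(k+1) − (k + 7)·f(k) = k + 11/2.
Degrees (1,1,1) ⇒ d ≤ 3.
Coefficient equations give f(k) = k*(k + 5)*(k + 10)/48.
Get s_k = R·t_k = k*(-k - 10)/(6*(k**2 + 10*k + 24)) with R(k) = B(k−1)f(k)/C(k) = k*(k + 5)*(k + 7)*(k + 10)/(24*(2*k + 11)).
Δs = 4*(-2*k - 11)/(k**4 + 22*k**3 + 179*k**2 + 638*k + 840), as required.

Yes. s_k = k*(-k - 10)/(6*(k**2 + 10*k + 24)).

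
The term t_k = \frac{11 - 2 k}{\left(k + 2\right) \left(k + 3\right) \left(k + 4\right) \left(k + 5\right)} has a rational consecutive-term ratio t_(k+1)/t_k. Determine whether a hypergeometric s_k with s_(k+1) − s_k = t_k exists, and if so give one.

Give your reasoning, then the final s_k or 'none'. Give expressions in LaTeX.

r(k) = (k + 2)*(2*k - 9)/((k + 6)*(2*k - 11)) after simplifying.
Normal form (A,B,C) = (k + 2, k + 6, k - 11/2).
Set up (k + 2)·f(k+1) − (k + 5)·f(k) − (k - 11/2) = 0.
Bound: deg f ≤ 3.
Solve for f: f(k) = -k*(k**2 + 9*k + 34)/16 (degree 3 ≤ 3).
So s_k = (B(k−1)f/C)·t_k = (-k*(k + 5)*(k**2 + 9*k + 34)/(8*(2*k - 11)))·t_k = k*(k**2 + 9*k + 34)/(8*(k + 2)*(k + 3)*(k + 4)).
s_(k+1) − s_k = (11 - 2*k)/(k**4 + 14*k**3 + 71*k**2 + 154*k + 120) = t_k.

s_k = \frac{k \left(k^{2} + 9 k + 34\right)}{8 \left(k + 2\right) \left(k + 3\right) \left(k + 4\right)}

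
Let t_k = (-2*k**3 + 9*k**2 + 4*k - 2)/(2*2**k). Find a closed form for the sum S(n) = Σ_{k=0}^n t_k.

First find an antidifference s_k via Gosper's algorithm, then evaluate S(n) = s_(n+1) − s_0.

Ratio r(k) = (2*k**3 - 3*k**2 - 16*k - 9)/(2*(2*k**3 - 9*k**2 - 4*k + 2)).
Normal form (A,B,C) = (1/2, 1, k**3 - 9*k**2/2 - 2*k + 1).
Need (1/2)·f(k+1) − (1)·f(k) = k**3 - 9*k**2/2 - 2*k + 1.
From deg A=0, deg B=0, deg C=3: d=3.
Coefficient equations give f(k) = -2*k**3 + 3*k**2 + 4*k + 3.
Certificate R = B(k−1)f/C = -2*(2*k**3 - 3*k**2 - 4*k - 3)/(2*k**3 - 9*k**2 - 4*k + 2) gives s_k = (2*k**3 - 3*k**2 - 4*k - 3)/2**k.
s_(k+1) − s_k = (-2*k**3 + 9*k**2 + 4*k - 2)/(2*2**k) = t_k.
Telescope: S(n) = s_(n+1) − s_(0) = 2**(-n - 1)*(2*n**3 + 3*n**2 - 4*n - 8) − (-3) = (6*2**n + 2*n**3 + 3*n**2 - 4*n - 8)/(2*2**n).

S(n) = (6*2**n + 2*n**3 + 3*n**2 - 4*n - 8)/(2*2**n)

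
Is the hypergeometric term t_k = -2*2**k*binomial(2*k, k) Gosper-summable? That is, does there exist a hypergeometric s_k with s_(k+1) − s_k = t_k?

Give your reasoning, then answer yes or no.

t_(k+1)/t_k = 4*(2*k + 1)/(k + 1).
Gosper form: A/B · C(k+1)/C(k) with A=8*k + 4, B=k + 1, C=1.
Key eq: (8*k + 4)·f(k+1) = (k)·f(k) + (1).
Degrees (1,1,0) ⇒ d ≤ -1.
Bound -1 < 0, so the key equation has no polynomial solution.

No. Not Gosper-summable.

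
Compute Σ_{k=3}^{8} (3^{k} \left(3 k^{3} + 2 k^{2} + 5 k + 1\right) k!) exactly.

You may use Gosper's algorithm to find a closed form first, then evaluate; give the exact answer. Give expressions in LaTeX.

Step 1: r(k) = 3*(3*k**4 + 14*k**3 + 29*k**2 + 29*k + 11)/(3*k**3 + 2*k**2 + 5*k + 1).
Normal form (A,B,C) = (3*k + 3, 1, k**3 + 2*k**2/3 + 5*k/3 + 1/3).
Set up (3*k + 3)·f(k+1) − (1)·f(k) − (k**3 + 2*k**2/3 + 5*k/3 + 1/3) = 0.
Bound: deg f ≤ 2.
Solve for f: f(k) = (k**2 - 2*k + 2)/3 (degree 2 ≤ 2).
So s_k = (B(k−1)f/C)·t_k = ((k**2 - 2*k + 2)/(3*k**3 + 2*k**2 + 5*k + 1))·t_k = 3**k*(k**2 - 2*k + 2)*factorial(k).
Verify: 3**k*(3*k**3 + 2*k**2 + 5*k + 1)*factorial(k) matches t_k.
Σ_(k=3)^(8) t_k = s_(9) − s_(3) = 464266857600 − (810) = 464266856790.

Σ = 464266856790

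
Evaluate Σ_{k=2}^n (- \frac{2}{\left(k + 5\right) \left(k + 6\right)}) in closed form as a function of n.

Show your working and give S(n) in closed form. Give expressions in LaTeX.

t_(k+1)/t_k = (k + 5)/(k + 7).
Normal form (A,B,C) = (k + 5, k + 7, 1).
Solve (k + 5)·f(k+1) − (k + 6)·f(k) = 1.
d = 1 from the (1,1,0) case.
A polynomial solution: f(k) = k/5.
So s_k = (B(k−1)f/C)·t_k = (k*(k + 6)/5)·t_k = -2*k/(5*k + 25).
Verify: -2/(k**2 + 11*k + 30) matches t_k.
Telescope: S(n) = s_(n+1) − s_(2) = 2*(-n - 1)/(5*(n + 6)) − (-4/35) = 2*(1 - n)/(7*(n + 6)).

S(n) = \frac{2 \left(1 - n\right)}{7 \left(n + 6\right)}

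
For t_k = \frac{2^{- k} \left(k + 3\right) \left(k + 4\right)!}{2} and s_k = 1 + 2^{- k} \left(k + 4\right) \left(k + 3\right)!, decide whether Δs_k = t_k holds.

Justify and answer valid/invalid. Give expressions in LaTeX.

valid; difference matches t_k

s_(k+1) = 2**(-k - 1)*(k + 5)*factorial(k + 4) + 1
s_(k+1) − s_k = (k + 3)*factorial(k + 4)/(2*2**k)
(s_(k+1) − s_k) − t_k = 0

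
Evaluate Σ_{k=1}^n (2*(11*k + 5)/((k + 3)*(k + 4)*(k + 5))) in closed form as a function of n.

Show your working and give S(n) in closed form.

Step 1: r(k) = (k + 3)*(11*k + 16)/((k + 6)*(11*k + 5)).
Normal form (A,B,C) = (k + 3, k + 6, k + 5/11).
f must satisfy (k + 3)·f(k+1) − (k + 5)·f(k) = k + 5/11.
Degrees (1,1,1) ⇒ d ≤ 2.
Solve for f: f(k) = k*(19*k + 1)/132 (degree 2 ≤ 2).
Get s_k = R·t_k = k*(19*k + 1)/(6*(k + 3)*(k + 4)) with R(k) = B(k−1)f(k)/C(k) = k*(k + 5)*(19*k + 1)/(12*(11*k + 5)).
Verify: 2*(11*k + 5)/(k**3 + 12*k**2 + 47*k + 60) matches t_k.
Telescope: S(n) = s_(n+1) − s_(1) = (19*n**2 + 39*n + 20)/(6*(n**2 + 9*n + 20)) − (1/6) = n*(3*n + 5)/(n**2 + 9*n + 20).

S(n) = n*(3*n + 5)/(n**2 + 9*n + 20)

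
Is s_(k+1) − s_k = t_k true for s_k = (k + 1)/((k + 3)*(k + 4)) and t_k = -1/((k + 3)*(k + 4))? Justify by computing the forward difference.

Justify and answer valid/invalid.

Invalid: residual 6/(k**3 + 12*k**2 + 47*k + 60) ≠ 0.

s_(k+1) = (k + 2)/((k + 4)*(k + 5))
s_(k+1) − s_k = (1 - k)/(k**3 + 12*k**2 + 47*k + 60)
(s_(k+1) − s_k) − t_k = 6/(k**3 + 12*k**2 + 47*k + 60)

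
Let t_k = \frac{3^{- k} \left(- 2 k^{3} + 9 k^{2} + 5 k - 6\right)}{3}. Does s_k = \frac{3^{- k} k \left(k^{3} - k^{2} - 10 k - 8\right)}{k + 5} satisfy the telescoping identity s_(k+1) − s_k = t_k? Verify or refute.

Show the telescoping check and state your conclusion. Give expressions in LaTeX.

s_(k+1) = (k**4 + 3*k**3 - 7*k**2 - 27*k - 18)/(3*3**k*(k + 6))
s_(k+1) − s_k = (-2*k**5 - 7*k**4 + 56*k**3 + 142*k**2 - 9*k - 90)/(3*3**k*(k**2 + 11*k + 30))
(s_(k+1) − s_k) − t_k = (2*k**4 + 4*k**3 - 59*k**2 - 31*k + 30)/(3**k*(k**2 + 11*k + 30))

Invalid: residual \frac{3^{- k} \left(2 k^{4} + 4 k^{3} - 59 k^{2} - 31 k + 30\right)}{k^{2} + 11 k + 30} ≠ 0.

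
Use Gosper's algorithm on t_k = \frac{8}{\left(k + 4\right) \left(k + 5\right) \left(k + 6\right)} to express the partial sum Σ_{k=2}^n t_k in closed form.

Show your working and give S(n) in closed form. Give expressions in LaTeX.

The ratio is (k + 4)/(k + 7).
Factor: A=k + 4; B=k + 7; C=1.
Set up (k + 4)·f(k+1) − (k + 6)·f(k) − (1) = 0.
Bound: deg f ≤ 2.
Coefficient equations give f(k) = k*(k + 9)/40.
Certificate R = B(k−1)f/C = k*(k + 6)*(k + 9)/40 gives s_k = k*(k + 9)/(5*(k + 4)*(k + 5)).
Δs = 8/(k**3 + 15*k**2 + 74*k + 120), as required.
Σ_(k=2)^n t_k = s_(n+1) − s_(2) = ((n**2 + 11*n + 10)/(5*(n**2 + 11*n + 30))) − (11/105), i.e. 2*(n**2 + 11*n - 12)/(21*(n**2 + 11*n + 30)).

S(n) = \frac{2 \left(n^{2} + 11 n - 12\right)}{21 \left(n^{2} + 11 n + 30\right)}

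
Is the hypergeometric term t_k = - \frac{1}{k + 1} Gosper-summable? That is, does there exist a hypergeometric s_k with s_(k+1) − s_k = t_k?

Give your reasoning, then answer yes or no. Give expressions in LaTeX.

No — t_k has no hypergeometric antidifference.

Step 1: r(k) = (k + 1)/(k + 2).
Gosper form: A/B · C(k+1)/C(k) with A=k + 1, B=k + 2, C=1.
f must satisfy (k + 1)·f(k+1) − (k + 1)·f(k) = 1.
d = 0 from the (1,1,0) case.
f = c0 ⇒ A·f(k+1) − B(k−1)·f(k) − C = -1. The system {-1 = 0} is inconsistent; no antidifference.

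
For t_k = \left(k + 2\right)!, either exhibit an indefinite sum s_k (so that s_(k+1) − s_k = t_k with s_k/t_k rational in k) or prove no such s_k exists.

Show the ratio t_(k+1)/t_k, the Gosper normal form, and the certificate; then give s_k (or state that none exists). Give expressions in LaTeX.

not Gosper-summable; s_k does not exist

Ratio r(k) = k + 3.
Normal form (A,B,C) = (k + 3, 1, 1).
Key eq: (k + 3)·f(k+1) = (1)·f(k) + (1).
From deg A=1, deg B=0, deg C=0: d=-1.
Negative degree bound (-1): no f exists, t_k not Gosper-summable.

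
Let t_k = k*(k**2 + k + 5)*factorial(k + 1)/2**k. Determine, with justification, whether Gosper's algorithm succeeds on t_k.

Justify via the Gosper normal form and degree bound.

Compute t_(k+1)/t_k: get (k + 1)*(k + 2)*(k + (k + 1)**2 + 6)/(2*k*(k**2 + k + 5)).
Take A(k)=k/2 + 1, B(k)=1, C(k)=k**3 + k**2 + 5*k.
Need (k/2 + 1)·f(k+1) − (1)·f(k) = k**3 + k**2 + 5*k.
Degrees (1,0,3) ⇒ d ≤ 2.
Solving with deg f ≤ 2: f(k) = 2*(k**2 - k + 1).
R(k) = B(k−1)·f(k)/C(k) = 2*(k**2 - k + 1)/(k*(k**2 + k + 5)); s_k = R·t_k = 2**(1 - k)*(k**2 - k + 1)*factorial(k + 1).
Verify: k*(k**2 + k + 5)*factorial(k + 1)/2**k matches t_k.

Yes. s_k = 2**(1 - k)*(k**2 - k + 1)*factorial(k + 1).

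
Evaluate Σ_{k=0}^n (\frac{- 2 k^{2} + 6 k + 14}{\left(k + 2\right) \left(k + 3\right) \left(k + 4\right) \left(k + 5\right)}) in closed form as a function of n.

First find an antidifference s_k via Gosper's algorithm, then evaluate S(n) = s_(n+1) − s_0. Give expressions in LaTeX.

S(n) = \frac{n^{3} + 36 n^{2} + 119 n + 84}{12 \left(n^{3} + 12 n^{2} + 47 n + 60\right)}

The ratio is (k + 2)*(3*k - (k + 1)**2 + 10)/((k + 6)*(-k**2 + 3*k + 7)).
Factor: A=k + 2; B=k + 6; C=k**2 - 3*k - 7.
Solve (k + 2)·f(k+1) − (k + 5)·f(k) = k**2 - 3*k - 7.
deg f ≤ 3 (via 1,1,2).
Solving with deg f ≤ 3: f(k) = -k*(k**2 + 33*k + 50)/24.
So s_k = (B(k−1)f/C)·t_k = (-k*(k + 5)*(k**2 + 33*k + 50)/(24*(k**2 - 3*k - 7)))·t_k = k*(k**2 + 33*k + 50)/(12*(k + 2)*(k + 3)*(k + 4)).
Δs = 2*(-k**2 + 3*k + 7)/(k**4 + 14*k**3 + 71*k**2 + 154*k + 120), as required.
Σ_(k=0)^n t_k = s_(n+1) − s_(0) = ((n**3 + 36*n**2 + 119*n + 84)/(12*(n**3 + 12*n**2 + 47*n + 60))) − (0), i.e. (n**3 + 36*n**2 + 119*n + 84)/(12*(n**3 + 12*n**2 + 47*n + 60)).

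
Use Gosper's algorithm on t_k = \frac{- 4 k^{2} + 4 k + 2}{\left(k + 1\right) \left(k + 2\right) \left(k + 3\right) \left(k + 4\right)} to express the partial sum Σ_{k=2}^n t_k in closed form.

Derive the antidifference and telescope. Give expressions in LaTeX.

S(n) = \frac{- 13 n^{3} + 3 n^{2} + 22 n - 12}{30 \left(n^{3} + 9 n^{2} + 26 n + 24\right)}

Compute t_(k+1)/t_k: get (k + 1)*(2*k - 2*(k + 1)**2 + 3)/((k + 5)*(-2*k**2 + 2*k + 1)).
Take A(k)=k + 1, B(k)=k + 5, C(k)=k**2 - k - 1/2.
Need (k + 1)·f(k+1) − (k + 4)·f(k) = k**2 - k - 1/2.
deg f ≤ 3 (via 1,1,2).
Solve for f: f(k) = k*(k**2 - 6*k - 1)/12 (degree 3 ≤ 3).
So s_k = (B(k−1)f/C)·t_k = (k*(k + 4)*(k**2 - 6*k - 1)/(6*(2*k**2 - 2*k - 1)))·t_k = k*(-k**2 + 6*k + 1)/(3*(k + 1)*(k + 2)*(k + 3)).
Verify: 2*(-2*k**2 + 2*k + 1)/(k**4 + 10*k**3 + 35*k**2 + 50*k + 24) matches t_k.
Telescope: S(n) = s_(n+1) − s_(2) = (-n**3 + 3*n**2 + 10*n + 6)/(3*(n**3 + 9*n**2 + 26*n + 24)) − (1/10) = (-13*n**3 + 3*n**2 + 22*n - 12)/(30*(n**3 + 9*n**2 + 26*n + 24)).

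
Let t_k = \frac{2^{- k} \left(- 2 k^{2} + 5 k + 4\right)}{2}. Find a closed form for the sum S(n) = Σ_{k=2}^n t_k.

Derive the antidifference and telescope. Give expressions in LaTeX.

S(n) = 2^{- n - 2} \left(- 3 \cdot 2^{n} + 4 n^{2} + 6 n - 4\right)

Compute t_(k+1)/t_k: get (2*k**2 - k - 7)/(2*(2*k**2 - 5*k - 4)).
So A=1/2 and B=1, with C=k**2 - 5*k/2 - 2.
f must satisfy (1/2)·f(k+1) − (1)·f(k) = k**2 - 5*k/2 - 2.
From deg A=0, deg B=0, deg C=2: d=2.
Solving with deg f ≤ 2: f(k) = -(k + 1)*(2*k - 3).
Certificate R = B(k−1)f/C = -2*(k + 1)*(2*k - 3)/(2*k**2 - 5*k - 4) gives s_k = (2*k**2 - k - 3)/2**k.
s_(k+1) − s_k = (-2*k**2 + 5*k + 4)/(2*2**k) = t_k.
Telescope: S(n) = s_(n+1) − s_(2) = 2**(-n - 1)*(2*n**2 + 3*n - 2) − (3/4) = 2**(-n - 2)*(-3*2**n + 4*n**2 + 6*n - 4).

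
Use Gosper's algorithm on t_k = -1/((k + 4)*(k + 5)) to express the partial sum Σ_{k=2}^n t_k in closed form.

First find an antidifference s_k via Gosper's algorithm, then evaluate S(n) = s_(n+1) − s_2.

Step 1: r(k) = (k + 4)/(k + 6).
A = k + 4, B = k + 6, C = 1.
Key eq: (k + 4)·f(k+1) = (k + 5)·f(k) + (1).
d = 1 from the (1,1,0) case.
Coefficient equations give f(k) = k/4.
Certificate R = B(k−1)f/C = k*(k + 5)/4 gives s_k = -k/(4*k + 16).
s_(k+1) − s_k = -1/(k**2 + 9*k + 20) = t_k.
Σ_(k=2)^n t_k = s_(n+1) − s_(2) = ((-n - 1)/(4*(n + 5))) − (-1/12), i.e. (1 - n)/(6*(n + 5)).

S(n) = (1 - n)/(6*(n + 5))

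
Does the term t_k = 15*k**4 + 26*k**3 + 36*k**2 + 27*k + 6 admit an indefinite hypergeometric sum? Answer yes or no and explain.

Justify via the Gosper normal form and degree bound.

Yes. s_k = k*(3*k**4 - k**3 + 4*k**2 + 2*k - 2).

Compute t_(k+1)/t_k: get (15*k**4 + 86*k**3 + 204*k**2 + 237*k + 110)/(15*k**4 + 26*k**3 + 36*k**2 + 27*k + 6).
A = 1, B = 1, C = k**4 + 26*k**3/15 + 12*k**2/5 + 9*k/5 + 2/5.
Set up (1)·f(k+1) − (1)·f(k) − (k**4 + 26*k**3/15 + 12*k**2/5 + 9*k/5 + 2/5) = 0.
deg f ≤ 5 (via 0,0,4).
Solve for f: f(k) = k*(3*k**4 - k**3 + 4*k**2 + 2*k - 2)/15 (degree 5 ≤ 5).
Certificate R = B(k−1)f/C = k*(3*k**4 - k**3 + 4*k**2 + 2*k - 2)/(15*k**4 + 26*k**3 + 36*k**2 + 27*k + 6) gives s_k = k*(3*k**4 - k**3 + 4*k**2 + 2*k - 2).
Verify: 15*k**4 + 26*k**3 + 36*k**2 + 27*k + 6 matches t_k.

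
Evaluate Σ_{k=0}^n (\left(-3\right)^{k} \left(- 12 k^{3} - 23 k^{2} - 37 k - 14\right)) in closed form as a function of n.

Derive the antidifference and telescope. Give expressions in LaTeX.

S(n) = - 9 \left(-3\right)^{n} n^{3} - 24 \left(-3\right)^{n} n^{2} - 33 \left(-3\right)^{n} n - 15 \left(-3\right)^{n} + 1

t_(k+1)/t_k = 3*(-12*k**3 - 59*k**2 - 119*k - 86)/(12*k**3 + 23*k**2 + 37*k + 14).
Factor: A=-3; B=1; C=k**3 + 23*k**2/12 + 37*k/12 + 7/6.
Solve (-3)·f(k+1) − (1)·f(k) = k**3 + 23*k**2/12 + 37*k/12 + 7/6.
From deg A=0, deg B=0, deg C=3: d=3.
Coefficient equations give f(k) = -(3*k**3 - k**2 + 4*k - 1)/12.
So s_k = (B(k−1)f/C)·t_k = (-(3*k**3 - k**2 + 4*k - 1)/(12*k**3 + 23*k**2 + 37*k + 14))·t_k = (-3)**k*(3*k**3 - k**2 + 4*k - 1).
s_(k+1) − s_k = (-3)**k*(-12*k**3 - 23*k**2 - 37*k - 14) = t_k.
s_(n+1) = (-3)**(n + 1)*(3*n**3 + 8*n**2 + 11*n + 5) and s_(0) = -1, so S(n) = -9*(-3)**n*n**3 - 24*(-3)**n*n**2 - 33*(-3)**n*n - 15*(-3)**n + 1.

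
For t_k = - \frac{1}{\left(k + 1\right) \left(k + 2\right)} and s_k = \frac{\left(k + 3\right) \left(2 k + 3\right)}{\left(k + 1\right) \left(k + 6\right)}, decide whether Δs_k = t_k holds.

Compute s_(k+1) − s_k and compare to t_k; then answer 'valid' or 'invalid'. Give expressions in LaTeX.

Invalid: residual \frac{6 \left(k^{2} + 4 k + 6\right)}{k^{4} + 16 k^{3} + 83 k^{2} + 152 k + 84} ≠ 0.

s_(k+1) = (k + 4)*(2*k + 5)/((k + 2)*(k + 7))
s_(k+1) − s_k = (5*k**2 + 11*k - 6)/(k**4 + 16*k**3 + 83*k**2 + 152*k + 84)
(s_(k+1) − s_k) − t_k = 6*(k**2 + 4*k + 6)/(k**4 + 16*k**3 + 83*k**2 + 152*k + 84)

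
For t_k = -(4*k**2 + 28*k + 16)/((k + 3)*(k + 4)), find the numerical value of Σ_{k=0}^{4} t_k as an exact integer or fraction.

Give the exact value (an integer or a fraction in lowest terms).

Σ = -40/3

t_(k+1)/t_k = (k + 3)*(7*k + (k + 1)**2 + 11)/((k + 5)*(k**2 + 7*k + 4)).
Take A(k)=k + 3, B(k)=k + 5, C(k)=k**2 + 7*k + 4.
Need (k + 3)·f(k+1) − (k + 4)·f(k) = k**2 + 7*k + 4.
deg f ≤ 2 (via 1,1,2).
A polynomial solution: f(k) = k*(3*k + 1)/3.
So s_k = (B(k−1)f/C)·t_k = (k*(k + 4)*(3*k + 1)/(3*(k**2 + 7*k + 4)))·t_k = -4*k*(3*k + 1)/(3*k + 9).
Verify: 4*(-k**2 - 7*k - 4)/(k**2 + 7*k + 12) matches t_k.
Sum = s_(5) − s_(0); s_(5) = -40/3, s_(0) = 0 ⇒ -40/3.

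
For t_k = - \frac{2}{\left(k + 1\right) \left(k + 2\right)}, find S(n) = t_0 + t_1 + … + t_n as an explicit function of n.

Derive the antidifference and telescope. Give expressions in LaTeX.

S(n) = \frac{2 \left(- n - 1\right)}{n + 2}

The ratio is (k + 1)/(k + 3).
Take A(k)=k + 1, B(k)=k + 3, C(k)=1.
Key eq: (k + 1)·f(k+1) = (k + 2)·f(k) + (1).
d = 1 from the (1,1,0) case.
Solving with deg f ≤ 1: f(k) = k.
R(k) = B(k−1)·f(k)/C(k) = k*(k + 2); s_k = R·t_k = -2*k/(k + 1).
Δs = -2/(k**2 + 3*k + 2), as required.
Σ_(k=0)^n t_k = s_(n+1) − s_(0) = (2*(-n - 1)/(n + 2)) − (0), i.e. 2*(-n - 1)/(n + 2).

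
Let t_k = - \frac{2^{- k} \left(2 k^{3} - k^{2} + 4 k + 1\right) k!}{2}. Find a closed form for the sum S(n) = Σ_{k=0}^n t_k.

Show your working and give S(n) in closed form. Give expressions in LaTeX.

r(k) = (k + 1)*(4*k + 2*(k + 1)**3 - (k + 1)**2 + 5)/(2*(2*k**3 - k**2 + 4*k + 1)) after simplifying.
Normal form (A,B,C) = (k/2 + 1/2, 1, k**3 - k**2/2 + 2*k + 1/2).
Key eq: (k/2 + 1/2)·f(k+1) = (1)·f(k) + (k**3 - k**2/2 + 2*k + 1/2).
Bound: deg f ≤ 2.
Solve for f: f(k) = (k - 2)*(2*k + 1) (degree 2 ≤ 2).
Then R = B(k−1)f/C = 2*(k - 2)*(2*k + 1)/(2*k**3 - k**2 + 4*k + 1), so s_k = R(k)·t_k = -(k - 2)*(2*k + 1)*factorial(k)/2**k.
Check: Δs_k = -(2*k**3 - k**2 + 4*k + 1)*factorial(k)/(2*2**k). ✓
Σ_(k=0)^n t_k = s_(n+1) − s_(0) = (-2**(-n - 1)*(n - 1)*(2*n + 3)*factorial(n + 1)) − (2), i.e. 2**(-n - 1)*(-2**(n + 2) - 2*n**3*factorial(n) - 3*n**2*factorial(n) + 2*n*factorial(n) + 3*factorial(n)).

S(n) = 2^{- n - 1} \left(- 2^{n + 2} - 2 n^{3} n! - 3 n^{2} n! + 2 n n! + 3 n!\right)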